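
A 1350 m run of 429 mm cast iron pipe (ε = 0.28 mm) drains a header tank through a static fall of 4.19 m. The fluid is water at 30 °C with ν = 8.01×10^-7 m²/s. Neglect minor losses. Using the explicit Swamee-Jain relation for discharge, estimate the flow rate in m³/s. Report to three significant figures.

Swamee-Jain (Type II): Q = -0.965·√(gD⁵h_f/L)·ln[ε/(3.7D) + √(3.17ν²L/(gD³h_f))]
√(gD⁵h_f/L) = √(9.81·0.429⁵·4.19/1350) = 0.02103
ε/(3.7D) = 1.76×10^-4; √(3.17ν²L/(gD³h_f)) = 2.91×10^-5
Q = -0.965·0.02103·ln(2.055×10^-4) = 0.1723 m³/s
Check: V = 1.19 m/s, Re = 6.39×10^5, f = 0.01850, h_f = 4.22 m ≈ 4.19 m ✓

Q ≈ 0.172 m³/s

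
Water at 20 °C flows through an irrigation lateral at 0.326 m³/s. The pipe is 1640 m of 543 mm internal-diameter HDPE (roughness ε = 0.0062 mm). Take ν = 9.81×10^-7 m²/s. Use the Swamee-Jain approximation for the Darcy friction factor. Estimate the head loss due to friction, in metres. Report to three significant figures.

V = 4Q/(πD²) = 4·0.326/(π·0.543²) = 1.408 m/s
Re = VD/ν = 1.408·0.543/9.81×10^-7 = 7.79×10^5 → turbulent
ε/D = 0.0062/543 = 1.14×10^-5
Swamee-Jain: f = 0.01235
h_f = f(L/D)V²/(2g) = 0.01235·(1640/0.543)·1.408²/(2·9.81) = 3.768 m

h_f ≈ 3.77 m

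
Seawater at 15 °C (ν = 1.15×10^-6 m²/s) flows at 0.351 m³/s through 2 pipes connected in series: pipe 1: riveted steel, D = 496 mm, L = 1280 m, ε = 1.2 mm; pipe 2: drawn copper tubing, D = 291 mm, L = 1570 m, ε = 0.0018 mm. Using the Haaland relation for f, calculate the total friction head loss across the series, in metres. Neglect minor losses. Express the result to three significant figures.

Pipe 1: V = 1.817 m/s, Re = 7.83×10^5, ε/D = 0.00242, f = 0.02488, h_1 = f(L/D)V²/2g = 10.80 m
Pipe 2: V = 5.278 m/s, Re = 1.34×10^6, ε/D = 6.19×10^-6, f = 0.01117, h_2 = f(L/D)V²/2g = 85.59 m
Series → Q common, losses add: H = Σh = 96.39 m

H ≈ 96.4 m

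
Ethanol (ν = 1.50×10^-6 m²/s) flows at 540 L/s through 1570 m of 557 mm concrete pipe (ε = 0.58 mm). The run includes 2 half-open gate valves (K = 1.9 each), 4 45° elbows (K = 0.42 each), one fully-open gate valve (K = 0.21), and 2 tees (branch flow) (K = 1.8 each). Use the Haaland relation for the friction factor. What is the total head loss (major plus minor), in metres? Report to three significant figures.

H_L ≈ 16.6 m

V = 4Q/(πD²) = 2.216 m/s; V²/2g = 0.2503 m
Re = 8.23×10^5, ε/D = 0.00104 → f = 0.02018 (Haaland)
Major: h_f = f(L/D)·V²/2g = 0.02018·2819·0.2503 = 14.24 m
Minor: ΣK = 9.29; h_m = ΣK·V²/2g = 2.325 m
Total H_L = 14.24 + 2.325 = 16.57 m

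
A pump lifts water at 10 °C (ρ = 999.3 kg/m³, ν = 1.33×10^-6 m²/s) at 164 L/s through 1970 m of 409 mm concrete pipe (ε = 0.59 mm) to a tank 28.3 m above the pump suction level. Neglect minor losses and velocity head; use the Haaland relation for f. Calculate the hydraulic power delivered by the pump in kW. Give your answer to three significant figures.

P_hyd ≈ 59.1 kW

V = 4Q/(πD²) = 1.248 m/s; Re = 3.84×10^5; ε/D = 0.00144; f = 0.02208
h_f = f(L/D)V²/2g = 8.445 m
Total head H = z + h_f = 28.3 + 8.445 = 36.75 m
P_hyd = ρgQH = 999.3·9.81·0.164·36.75 = 59.08 kW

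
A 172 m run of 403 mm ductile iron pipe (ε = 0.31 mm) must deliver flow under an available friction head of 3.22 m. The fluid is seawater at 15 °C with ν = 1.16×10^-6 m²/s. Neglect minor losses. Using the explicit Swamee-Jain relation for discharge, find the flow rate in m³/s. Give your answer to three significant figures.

Swamee-Jain (Type II): Q = -0.965·√(gD⁵h_f/L)·ln[ε/(3.7D) + √(3.17ν²L/(gD³h_f))]
√(gD⁵h_f/L) = √(9.81·0.403⁵·3.22/172) = 0.04418
ε/(3.7D) = 2.08×10^-4; √(3.17ν²L/(gD³h_f)) = 1.88×10^-5
Q = -0.965·0.04418·ln(2.267×10^-4) = 0.3578 m³/s
Check: V = 2.81 m/s, Re = 9.75×10^5, f = 0.01891, h_f = 3.24 m ≈ 3.22 m ✓

Q ≈ 0.358 m³/s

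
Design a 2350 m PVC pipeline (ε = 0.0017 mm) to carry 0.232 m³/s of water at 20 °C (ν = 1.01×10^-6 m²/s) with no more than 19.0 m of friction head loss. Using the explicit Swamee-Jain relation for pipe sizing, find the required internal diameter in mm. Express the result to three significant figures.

Swamee-Jain (Type III): D = 0.66·[ε^1.25·(LQ²/(gh_f))^4.75 + ν·Q^9.4·(L/(gh_f))^5.2]^0.04
LQ²/(gh_f) = 0.6786; L/(gh_f) = 12.61
Term 1 = ε^1.25·(…)^4.75 = 9.73×10^-9; Term 2 = ν·Q^9.4·(…)^5.2 = 5.80×10^-7
D = 0.66·(9.73×10^-9 + 5.80×10^-7)^0.04 = 0.3718 m = 372 mm
Check: V = 2.14 m/s, Re = 7.87×10^5, f = 0.01219, h_f = 17.9 m ≈ 19.0 m ✓

D ≈ 372 mm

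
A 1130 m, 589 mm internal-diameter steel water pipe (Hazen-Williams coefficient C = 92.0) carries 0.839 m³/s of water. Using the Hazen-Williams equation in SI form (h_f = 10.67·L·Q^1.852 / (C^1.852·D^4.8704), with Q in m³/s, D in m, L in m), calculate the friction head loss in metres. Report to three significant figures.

h_f ≈ 26.5 m

h_f = 10.67·1130·0.839^1.852 / (92.0^1.852·0.589^4.8704) = 26.47 m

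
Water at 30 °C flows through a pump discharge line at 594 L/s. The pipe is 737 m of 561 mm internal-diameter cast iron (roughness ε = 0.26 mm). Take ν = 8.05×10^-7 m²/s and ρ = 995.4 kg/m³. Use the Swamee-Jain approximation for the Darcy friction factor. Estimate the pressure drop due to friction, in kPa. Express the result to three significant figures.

Δp ≈ 63.5 kPa

V = 4Q/(πD²) = 4·0.594/(π·0.561²) = 2.403 m/s
Re = VD/ν = 2.403·0.561/8.05×10^-7 = 1.67×10^6 → turbulent
ε/D = 0.26/561 = 4.63×10^-4
Swamee-Jain: f = 0.01682
h_f = f(L/D)V²/(2g) = 0.01682·(737/0.561)·2.403²/(2·9.81) = 6.505 m
Δp = ρg·h_f = 995.4·9.81·6.505 = 63.52 kPa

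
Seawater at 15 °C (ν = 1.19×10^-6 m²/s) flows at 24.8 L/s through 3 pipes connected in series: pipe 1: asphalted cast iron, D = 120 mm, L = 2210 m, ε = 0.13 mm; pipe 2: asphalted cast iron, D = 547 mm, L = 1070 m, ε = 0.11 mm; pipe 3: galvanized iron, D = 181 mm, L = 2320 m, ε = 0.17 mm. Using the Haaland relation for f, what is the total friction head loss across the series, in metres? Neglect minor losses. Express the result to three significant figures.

H ≈ 108 m

Pipe 1: V = 2.193 m/s, Re = 2.21×10^5, ε/D = 0.00108, f = 0.02113, h_1 = f(L/D)V²/2g = 95.39 m
Pipe 2: V = 0.1055 m/s, Re = 4.85×10^4, ε/D = 2.01×10^-4, f = 0.02144, h_2 = f(L/D)V²/2g = 0.02381 m
Pipe 3: V = 0.9638 m/s, Re = 1.47×10^5, ε/D = 9.39×10^-4, f = 0.02108, h_3 = f(L/D)V²/2g = 12.79 m
Series → Q common, losses add: H = Σh = 108.2 m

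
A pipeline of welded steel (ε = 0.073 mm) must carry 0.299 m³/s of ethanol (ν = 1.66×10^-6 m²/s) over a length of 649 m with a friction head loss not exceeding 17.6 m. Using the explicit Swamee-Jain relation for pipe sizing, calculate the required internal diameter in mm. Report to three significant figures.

D ≈ 339 mm

Swamee-Jain (Type III): D = 0.66·[ε^1.25·(LQ²/(gh_f))^4.75 + ν·Q^9.4·(L/(gh_f))^5.2]^0.04
LQ²/(gh_f) = 0.3361; L/(gh_f) = 3.759
Term 1 = ε^1.25·(…)^4.75 = 3.80×10^-8; Term 2 = ν·Q^9.4·(…)^5.2 = 1.91×10^-8
D = 0.66·(3.80×10^-8 + 1.91×10^-8)^0.04 = 0.3387 m = 339 mm
Check: V = 3.32 m/s, Re = 6.77×10^5, f = 0.01530, h_f = 16.5 m ≈ 17.6 m ✓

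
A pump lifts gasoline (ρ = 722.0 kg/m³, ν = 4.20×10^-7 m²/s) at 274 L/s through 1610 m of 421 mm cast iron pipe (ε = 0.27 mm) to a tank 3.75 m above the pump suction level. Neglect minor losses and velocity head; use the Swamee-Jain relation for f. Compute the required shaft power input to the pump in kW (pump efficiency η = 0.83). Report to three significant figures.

P_shaft ≈ 40.5 kW

V = 4Q/(πD²) = 1.968 m/s; Re = 1.97×10^6; ε/D = 6.41×10^-4; f = 0.01796
h_f = f(L/D)V²/2g = 13.56 m
Total head H = z + h_f = 3.75 + 13.56 = 17.31 m
P_hyd = ρgQH = 722.0·9.81·0.274·17.31 = 33.60 kW
P_shaft = P_hyd/η = 33.60/0.83 = 40.48 kW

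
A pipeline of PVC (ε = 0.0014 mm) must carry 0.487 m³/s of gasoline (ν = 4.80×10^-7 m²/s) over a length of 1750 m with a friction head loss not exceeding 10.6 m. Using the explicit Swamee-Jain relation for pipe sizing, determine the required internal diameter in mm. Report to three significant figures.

Swamee-Jain (Type III): D = 0.66·[ε^1.25·(LQ²/(gh_f))^4.75 + ν·Q^9.4·(L/(gh_f))^5.2]^0.04
LQ²/(gh_f) = 3.991; L/(gh_f) = 16.83
Term 1 = ε^1.25·(…)^4.75 = 3.45×10^-5; Term 2 = ν·Q^9.4·(…)^5.2 = 0.00132
D = 0.66·(3.45×10^-5 + 0.00132)^0.04 = 0.5067 m = 507 mm
Check: V = 2.41 m/s, Re = 2.55×10^6, f = 0.01010, h_f = 10.4 m ≈ 10.6 m ✓

D ≈ 507 mm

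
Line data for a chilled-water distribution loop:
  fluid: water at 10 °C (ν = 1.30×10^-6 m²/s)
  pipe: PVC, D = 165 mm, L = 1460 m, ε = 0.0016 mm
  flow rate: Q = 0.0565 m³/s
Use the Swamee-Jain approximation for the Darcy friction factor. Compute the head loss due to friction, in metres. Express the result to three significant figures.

h_f ≈ 44.7 m

V = 4Q/(πD²) = 4·0.0565/(π·0.165²) = 2.642 m/s
Re = VD/ν = 2.642·0.165/1.30×10^-6 = 3.35×10^5 → turbulent
ε/D = 0.0016/165 = 9.70×10^-6
Swamee-Jain: f = 0.01420
h_f = f(L/D)V²/(2g) = 0.01420·(1460/0.165)·2.642²/(2·9.81) = 44.72 m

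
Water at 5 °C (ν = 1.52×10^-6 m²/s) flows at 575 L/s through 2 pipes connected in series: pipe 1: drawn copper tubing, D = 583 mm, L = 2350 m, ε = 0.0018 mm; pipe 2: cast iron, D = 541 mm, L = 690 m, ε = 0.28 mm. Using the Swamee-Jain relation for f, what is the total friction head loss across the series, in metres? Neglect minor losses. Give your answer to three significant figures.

H ≈ 18.6 m

Pipe 1: V = 2.154 m/s, Re = 8.26×10^5, ε/D = 3.09×10^-6, f = 0.01206, h_1 = f(L/D)V²/2g = 11.49 m
Pipe 2: V = 2.501 m/s, Re = 8.90×10^5, ε/D = 5.18×10^-4, f = 0.01748, h_2 = f(L/D)V²/2g = 7.110 m
Series → Q common, losses add: H = Σh = 18.60 m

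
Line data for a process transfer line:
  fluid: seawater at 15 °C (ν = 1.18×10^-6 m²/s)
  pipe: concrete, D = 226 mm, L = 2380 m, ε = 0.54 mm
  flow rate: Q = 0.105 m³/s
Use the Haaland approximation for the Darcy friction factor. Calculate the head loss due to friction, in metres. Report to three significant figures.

h_f ≈ 91.6 m

V = 4Q/(πD²) = 4·0.105/(π·0.226²) = 2.617 m/s
Re = VD/ν = 2.617·0.226/1.18×10^-6 = 5.01×10^5 → turbulent
ε/D = 0.54/226 = 0.00239
Haaland: f = 0.02490
h_f = f(L/D)V²/(2g) = 0.02490·(2380/0.226)·2.617²/(2·9.81) = 91.57 m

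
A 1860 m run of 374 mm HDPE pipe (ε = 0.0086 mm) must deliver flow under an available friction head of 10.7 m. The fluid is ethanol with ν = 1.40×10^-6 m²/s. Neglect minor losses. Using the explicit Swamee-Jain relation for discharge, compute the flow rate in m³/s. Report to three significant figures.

Q ≈ 0.193 m³/s

Swamee-Jain (Type II): Q = -0.965·√(gD⁵h_f/L)·ln[ε/(3.7D) + √(3.17ν²L/(gD³h_f))]
√(gD⁵h_f/L) = √(9.81·0.374⁵·10.7/1860) = 0.02032
ε/(3.7D) = 6.21×10^-6; √(3.17ν²L/(gD³h_f)) = 4.59×10^-5
Q = -0.965·0.02032·ln(5.209×10^-5) = 0.1934 m³/s
Check: V = 1.76 m/s, Re = 4.70×10^5, f = 0.01358, h_f = 10.7 m ≈ 10.7 m ✓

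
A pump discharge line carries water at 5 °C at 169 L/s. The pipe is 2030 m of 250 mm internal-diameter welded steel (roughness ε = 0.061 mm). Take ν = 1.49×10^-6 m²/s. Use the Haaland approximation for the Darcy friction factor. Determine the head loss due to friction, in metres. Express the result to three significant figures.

h_f ≈ 76.2 m

V = 4Q/(πD²) = 4·0.169/(π·0.250²) = 3.443 m/s
Re = VD/ν = 3.443·0.250/1.49×10^-6 = 5.78×10^5 → turbulent
ε/D = 0.061/250 = 2.44×10^-4
Haaland: f = 0.01553
h_f = f(L/D)V²/(2g) = 0.01553·(2030/0.250)·3.443²/(2·9.81) = 76.18 m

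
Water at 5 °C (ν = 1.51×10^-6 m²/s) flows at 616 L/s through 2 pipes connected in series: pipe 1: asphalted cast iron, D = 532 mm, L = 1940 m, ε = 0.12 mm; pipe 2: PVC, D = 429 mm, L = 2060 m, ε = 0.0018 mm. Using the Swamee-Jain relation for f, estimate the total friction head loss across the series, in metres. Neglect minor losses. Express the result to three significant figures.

H ≈ 72.0 m

Pipe 1: V = 2.771 m/s, Re = 9.76×10^5, ε/D = 2.26×10^-4, f = 0.01506, h_1 = f(L/D)V²/2g = 21.50 m
Pipe 2: V = 4.262 m/s, Re = 1.21×10^6, ε/D = 4.20×10^-6, f = 0.01136, h_2 = f(L/D)V²/2g = 50.50 m
Series → Q common, losses add: H = Σh = 72.00 m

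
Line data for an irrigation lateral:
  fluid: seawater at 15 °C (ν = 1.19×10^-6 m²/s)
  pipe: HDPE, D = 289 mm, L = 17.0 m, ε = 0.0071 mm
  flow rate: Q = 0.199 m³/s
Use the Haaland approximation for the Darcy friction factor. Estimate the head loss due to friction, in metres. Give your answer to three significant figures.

V = 4Q/(πD²) = 4·0.199/(π·0.289²) = 3.034 m/s
Re = VD/ν = 3.034·0.289/1.19×10^-6 = 7.37×10^5 → turbulent
ε/D = 0.0071/289 = 2.46×10^-5
Haaland: f = 0.01258
h_f = f(L/D)V²/(2g) = 0.01258·(17.0/0.289)·3.034²/(2·9.81) = 0.3472 m

h_f ≈ 0.347 m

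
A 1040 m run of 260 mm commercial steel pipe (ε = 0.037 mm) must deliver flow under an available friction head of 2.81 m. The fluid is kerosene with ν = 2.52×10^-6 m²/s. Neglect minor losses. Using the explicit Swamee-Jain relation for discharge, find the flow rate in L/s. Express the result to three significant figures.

Swamee-Jain (Type II): Q = -0.965·√(gD⁵h_f/L)·ln[ε/(3.7D) + √(3.17ν²L/(gD³h_f))]
√(gD⁵h_f/L) = √(9.81·0.260⁵·2.81/1040) = 0.005612
ε/(3.7D) = 3.85×10^-5; √(3.17ν²L/(gD³h_f)) = 2.08×10^-4
Q = -0.965·0.005612·ln(2.463×10^-4) = 0.04500 m³/s
Check: V = 0.847 m/s, Re = 8.74×10^4, f = 0.01914, h_f = 2.80 m ≈ 2.81 m ✓

Q ≈ 45.0 L/s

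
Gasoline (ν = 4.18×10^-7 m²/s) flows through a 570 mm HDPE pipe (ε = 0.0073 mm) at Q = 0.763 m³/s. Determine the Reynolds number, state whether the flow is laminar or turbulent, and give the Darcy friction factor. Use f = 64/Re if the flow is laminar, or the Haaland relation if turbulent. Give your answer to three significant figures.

V = 4Q/(πD²) = 2.990 m/s
Re = VD/ν = 2.990·0.570/4.18×10^-7 = 4.08×10^6
Re > 4000 → turbulent; ε/D = 1.28×10^-5
Haaland: f = 0.009871

Re ≈ 4.08×10^6; turbulent; f ≈ 0.00987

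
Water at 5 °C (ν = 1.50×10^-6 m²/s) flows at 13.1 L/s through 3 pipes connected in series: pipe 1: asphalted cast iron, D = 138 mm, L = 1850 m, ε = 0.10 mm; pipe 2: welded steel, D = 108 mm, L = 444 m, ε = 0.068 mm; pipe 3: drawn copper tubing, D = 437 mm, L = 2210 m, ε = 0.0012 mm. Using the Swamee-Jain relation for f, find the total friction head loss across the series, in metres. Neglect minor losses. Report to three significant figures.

H ≈ 20.5 m

Pipe 1: V = 0.8758 m/s, Re = 8.06×10^4, ε/D = 7.25×10^-4, f = 0.02188, h_1 = f(L/D)V²/2g = 11.47 m
Pipe 2: V = 1.430 m/s, Re = 1.03×10^5, ε/D = 6.30×10^-4, f = 0.02089, h_2 = f(L/D)V²/2g = 8.949 m
Pipe 3: V = 0.08734 m/s, Re = 2.54×10^4, ε/D = 2.75×10^-6, f = 0.02433, h_3 = f(L/D)V²/2g = 0.04784 m
Series → Q common, losses add: H = Σh = 20.46 m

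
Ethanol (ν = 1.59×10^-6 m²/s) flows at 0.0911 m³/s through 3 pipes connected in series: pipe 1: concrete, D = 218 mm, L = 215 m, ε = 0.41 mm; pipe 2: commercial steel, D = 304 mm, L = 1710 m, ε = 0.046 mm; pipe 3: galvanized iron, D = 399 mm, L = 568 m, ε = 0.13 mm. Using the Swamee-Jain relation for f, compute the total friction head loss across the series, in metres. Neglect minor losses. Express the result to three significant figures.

Pipe 1: V = 2.441 m/s, Re = 3.35×10^5, ε/D = 0.00188, f = 0.02375, h_1 = f(L/D)V²/2g = 7.111 m
Pipe 2: V = 1.255 m/s, Re = 2.40×10^5, ε/D = 1.51×10^-4, f = 0.01637, h_2 = f(L/D)V²/2g = 7.391 m
Pipe 3: V = 0.7286 m/s, Re = 1.83×10^5, ε/D = 3.26×10^-4, f = 0.01813, h_3 = f(L/D)V²/2g = 0.6983 m
Series → Q common, losses add: H = Σh = 15.20 m

H ≈ 15.2 m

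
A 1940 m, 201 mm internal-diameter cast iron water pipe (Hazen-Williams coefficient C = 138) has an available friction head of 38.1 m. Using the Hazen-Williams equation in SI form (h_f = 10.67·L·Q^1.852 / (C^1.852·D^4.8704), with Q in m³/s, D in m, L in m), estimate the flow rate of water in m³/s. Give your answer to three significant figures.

Rearranging: Q = [h_f·C^1.852·D^4.8704 / (10.67·L)]^(1/1.852)
Q = [38.1·138^1.852·0.201^4.8704 / (10.67·1940)]^0.540 = 0.06770 m³/s

Q ≈ 0.0677 m³/s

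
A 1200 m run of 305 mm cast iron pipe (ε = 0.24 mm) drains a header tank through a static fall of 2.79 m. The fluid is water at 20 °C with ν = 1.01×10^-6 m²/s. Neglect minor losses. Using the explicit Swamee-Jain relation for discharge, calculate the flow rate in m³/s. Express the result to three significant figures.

Swamee-Jain (Type II): Q = -0.965·√(gD⁵h_f/L)·ln[ε/(3.7D) + √(3.17ν²L/(gD³h_f))]
√(gD⁵h_f/L) = √(9.81·0.305⁵·2.79/1200) = 0.007759
ε/(3.7D) = 2.13×10^-4; √(3.17ν²L/(gD³h_f)) = 7.07×10^-5
Q = -0.965·0.007759·ln(2.834×10^-4) = 0.06116 m³/s
Check: V = 0.837 m/s, Re = 2.53×10^5, f = 0.02000, h_f = 2.81 m ≈ 2.79 m ✓

Q ≈ 0.0612 m³/s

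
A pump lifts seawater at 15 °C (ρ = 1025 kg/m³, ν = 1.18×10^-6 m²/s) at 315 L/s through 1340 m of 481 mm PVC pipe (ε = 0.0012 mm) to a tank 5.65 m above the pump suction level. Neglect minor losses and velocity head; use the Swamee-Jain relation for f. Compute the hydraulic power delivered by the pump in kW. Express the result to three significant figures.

P_hyd ≈ 34.6 kW

V = 4Q/(πD²) = 1.734 m/s; Re = 7.07×10^5; ε/D = 2.49×10^-6; f = 0.01237
h_f = f(L/D)V²/2g = 5.277 m
Total head H = z + h_f = 5.65 + 5.277 = 10.93 m
P_hyd = ρgQH = 1025·9.81·0.315·10.93 = 34.61 kW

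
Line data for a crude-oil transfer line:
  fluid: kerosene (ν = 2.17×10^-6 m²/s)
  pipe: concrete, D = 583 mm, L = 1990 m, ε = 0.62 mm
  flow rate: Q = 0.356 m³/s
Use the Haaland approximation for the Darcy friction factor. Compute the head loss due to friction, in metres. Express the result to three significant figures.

V = 4Q/(πD²) = 4·0.356/(π·0.583²) = 1.334 m/s
Re = VD/ν = 1.334·0.583/2.17×10^-6 = 3.58×10^5 → turbulent
ε/D = 0.62/583 = 0.00106
Haaland: f = 0.02066
h_f = f(L/D)V²/(2g) = 0.02066·(1990/0.583)·1.334²/(2·9.81) = 6.393 m

h_f ≈ 6.39 m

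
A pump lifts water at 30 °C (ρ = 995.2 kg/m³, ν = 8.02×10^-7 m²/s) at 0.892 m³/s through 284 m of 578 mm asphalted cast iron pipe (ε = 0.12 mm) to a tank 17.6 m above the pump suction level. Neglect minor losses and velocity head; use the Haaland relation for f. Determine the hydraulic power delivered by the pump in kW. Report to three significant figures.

P_hyd ≈ 189 kW

V = 4Q/(πD²) = 3.400 m/s; Re = 2.45×10^6; ε/D = 2.08×10^-4; f = 0.01422
h_f = f(L/D)V²/2g = 4.116 m
Total head H = z + h_f = 17.6 + 4.116 = 21.72 m
P_hyd = ρgQH = 995.2·9.81·0.892·21.72 = 189.1 kW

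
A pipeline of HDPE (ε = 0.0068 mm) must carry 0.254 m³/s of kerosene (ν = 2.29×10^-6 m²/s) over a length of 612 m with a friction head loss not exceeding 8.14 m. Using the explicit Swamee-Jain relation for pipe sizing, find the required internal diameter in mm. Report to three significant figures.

D ≈ 359 mm

Swamee-Jain (Type III): D = 0.66·[ε^1.25·(LQ²/(gh_f))^4.75 + ν·Q^9.4·(L/(gh_f))^5.2]^0.04
LQ²/(gh_f) = 0.4945; L/(gh_f) = 7.664
Term 1 = ε^1.25·(…)^4.75 = 1.22×10^-8; Term 2 = ν·Q^9.4·(…)^5.2 = 2.31×10^-7
D = 0.66·(1.22×10^-8 + 2.31×10^-7)^0.04 = 0.3589 m = 359 mm
Check: V = 2.51 m/s, Re = 3.93×10^5, f = 0.01393, h_f = 7.63 m ≈ 8.14 m ✓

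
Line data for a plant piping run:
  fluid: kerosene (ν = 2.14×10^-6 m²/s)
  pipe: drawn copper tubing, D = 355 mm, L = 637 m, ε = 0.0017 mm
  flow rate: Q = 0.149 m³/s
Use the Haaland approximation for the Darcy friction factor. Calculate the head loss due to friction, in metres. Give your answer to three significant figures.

h_f ≈ 3.08 m

V = 4Q/(πD²) = 4·0.149/(π·0.355²) = 1.505 m/s
Re = VD/ν = 1.505·0.355/2.14×10^-6 = 2.50×10^5 → turbulent
ε/D = 0.0017/355 = 4.79×10^-6
Haaland: f = 0.01488
h_f = f(L/D)V²/(2g) = 0.01488·(637/0.355)·1.505²/(2·9.81) = 3.084 m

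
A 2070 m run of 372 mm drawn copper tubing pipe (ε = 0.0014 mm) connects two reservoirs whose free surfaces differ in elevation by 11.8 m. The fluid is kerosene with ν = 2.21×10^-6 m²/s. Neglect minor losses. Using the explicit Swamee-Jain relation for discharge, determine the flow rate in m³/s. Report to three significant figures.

Swamee-Jain (Type II): Q = -0.965·√(gD⁵h_f/L)·ln[ε/(3.7D) + √(3.17ν²L/(gD³h_f))]
√(gD⁵h_f/L) = √(9.81·0.372⁵·11.8/2070) = 0.01996
ε/(3.7D) = 1.02×10^-6; √(3.17ν²L/(gD³h_f)) = 7.33×10^-5
Q = -0.965·0.01996·ln(7.435×10^-5) = 0.1831 m³/s
Check: V = 1.68 m/s, Re = 2.84×10^5, f = 0.01457, h_f = 11.7 m ≈ 11.8 m ✓

Q ≈ 0.183 m³/s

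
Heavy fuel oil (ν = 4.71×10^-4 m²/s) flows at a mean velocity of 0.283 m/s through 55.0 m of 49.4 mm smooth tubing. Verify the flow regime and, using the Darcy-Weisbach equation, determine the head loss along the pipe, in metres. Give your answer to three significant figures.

h_f ≈ 9.80 m

Re = VD/ν = 0.283·0.04940/4.71×10^-4 = 29.7 → laminar (Re < 2300)
f = 64/Re = 2.156
h_f = f(L/D)V²/(2g) = 2.156·(55.0/0.04940)·0.283²/(2·9.81) = 9.799 m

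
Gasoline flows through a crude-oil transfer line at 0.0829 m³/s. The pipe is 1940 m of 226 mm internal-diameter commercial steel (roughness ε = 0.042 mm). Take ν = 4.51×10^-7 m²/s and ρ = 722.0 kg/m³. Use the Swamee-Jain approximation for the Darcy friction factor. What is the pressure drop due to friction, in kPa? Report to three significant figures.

Δp ≈ 193 kPa

V = 4Q/(πD²) = 4·0.0829/(π·0.226²) = 2.067 m/s
Re = VD/ν = 2.067·0.226/4.51×10^-7 = 1.04×10^6 → turbulent
ε/D = 0.042/226 = 1.86×10^-4
Swamee-Jain: f = 0.01458
h_f = f(L/D)V²/(2g) = 0.01458·(1940/0.226)·2.067²/(2·9.81) = 27.25 m
Δp = ρg·h_f = 722.0·9.81·27.25 = 193.0 kPa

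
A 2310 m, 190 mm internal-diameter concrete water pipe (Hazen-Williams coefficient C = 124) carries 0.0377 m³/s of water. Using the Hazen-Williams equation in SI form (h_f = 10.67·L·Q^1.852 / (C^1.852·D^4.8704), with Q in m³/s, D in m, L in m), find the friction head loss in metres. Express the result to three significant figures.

h_f = 10.67·2310·0.0377^1.852 / (124^1.852·0.190^4.8704) = 24.60 m

h_f ≈ 24.6 m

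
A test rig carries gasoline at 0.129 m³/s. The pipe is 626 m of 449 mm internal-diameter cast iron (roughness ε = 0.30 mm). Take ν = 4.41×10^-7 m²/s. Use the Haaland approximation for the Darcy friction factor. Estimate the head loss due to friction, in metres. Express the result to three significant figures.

V = 4Q/(πD²) = 4·0.129/(π·0.449²) = 0.8147 m/s
Re = VD/ν = 0.8147·0.449/4.41×10^-7 = 8.29×10^5 → turbulent
ε/D = 0.30/449 = 6.68×10^-4
Haaland: f = 0.01830
h_f = f(L/D)V²/(2g) = 0.01830·(626/0.449)·0.8147²/(2·9.81) = 0.8634 m

h_f ≈ 0.863 m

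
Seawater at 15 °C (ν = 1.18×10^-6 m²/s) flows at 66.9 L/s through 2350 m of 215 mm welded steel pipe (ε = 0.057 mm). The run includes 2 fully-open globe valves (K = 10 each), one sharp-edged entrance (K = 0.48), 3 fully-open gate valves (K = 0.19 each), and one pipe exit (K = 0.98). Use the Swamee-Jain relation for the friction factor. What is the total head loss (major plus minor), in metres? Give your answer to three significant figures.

V = 4Q/(πD²) = 1.843 m/s; V²/2g = 0.1731 m
Re = 3.36×10^5, ε/D = 2.65×10^-4 → f = 0.01663 (Swamee-Jain)
Major: h_f = f(L/D)·V²/2g = 0.01663·10930·0.1731 = 31.46 m
Minor: ΣK = 22.0; h_m = ΣK·V²/2g = 3.813 m
Total H_L = 31.46 + 3.813 = 35.27 m

H_L ≈ 35.3 m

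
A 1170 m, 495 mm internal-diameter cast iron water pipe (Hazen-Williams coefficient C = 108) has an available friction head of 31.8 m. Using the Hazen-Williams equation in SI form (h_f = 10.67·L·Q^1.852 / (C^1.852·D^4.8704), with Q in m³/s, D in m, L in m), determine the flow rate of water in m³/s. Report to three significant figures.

Q ≈ 0.676 m³/s

Rearranging: Q = [h_f·C^1.852·D^4.8704 / (10.67·L)]^(1/1.852)
Q = [31.8·108^1.852·0.495^4.8704 / (10.67·1170)]^0.540 = 0.6756 m³/s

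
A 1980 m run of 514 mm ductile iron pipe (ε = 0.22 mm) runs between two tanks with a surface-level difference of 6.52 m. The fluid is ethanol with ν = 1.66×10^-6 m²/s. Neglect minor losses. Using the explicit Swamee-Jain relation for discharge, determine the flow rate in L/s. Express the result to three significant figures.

Swamee-Jain (Type II): Q = -0.965·√(gD⁵h_f/L)·ln[ε/(3.7D) + √(3.17ν²L/(gD³h_f))]
√(gD⁵h_f/L) = √(9.81·0.514⁵·6.52/1980) = 0.03404
ε/(3.7D) = 1.16×10^-4; √(3.17ν²L/(gD³h_f)) = 4.46×10^-5
Q = -0.965·0.03404·ln(1.603×10^-4) = 0.2871 m³/s
Check: V = 1.38 m/s, Re = 4.28×10^5, f = 0.01747, h_f = 6.56 m ≈ 6.52 m ✓

Q ≈ 287 L/s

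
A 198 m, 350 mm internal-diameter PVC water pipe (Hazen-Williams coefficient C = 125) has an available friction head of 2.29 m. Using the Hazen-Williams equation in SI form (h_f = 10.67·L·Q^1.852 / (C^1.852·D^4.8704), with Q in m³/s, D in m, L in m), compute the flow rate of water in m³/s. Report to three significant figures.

Q ≈ 0.198 m³/s

Rearranging: Q = [h_f·C^1.852·D^4.8704 / (10.67·L)]^(1/1.852)
Q = [2.29·125^1.852·0.350^4.8704 / (10.67·198)]^0.540 = 0.1981 m³/s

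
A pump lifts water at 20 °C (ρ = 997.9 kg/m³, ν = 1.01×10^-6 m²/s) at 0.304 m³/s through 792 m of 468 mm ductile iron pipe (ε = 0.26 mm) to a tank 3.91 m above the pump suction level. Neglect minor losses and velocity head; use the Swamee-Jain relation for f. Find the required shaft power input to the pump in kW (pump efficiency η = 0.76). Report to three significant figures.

V = 4Q/(πD²) = 1.767 m/s; Re = 8.19×10^5; ε/D = 5.56×10^-4; f = 0.01777
h_f = f(L/D)V²/2g = 4.787 m
Total head H = z + h_f = 3.91 + 4.787 = 8.697 m
P_hyd = ρgQH = 997.9·9.81·0.304·8.697 = 25.88 kW
P_shaft = P_hyd/η = 25.88/0.76 = 34.06 kW

P_shaft ≈ 34.1 kW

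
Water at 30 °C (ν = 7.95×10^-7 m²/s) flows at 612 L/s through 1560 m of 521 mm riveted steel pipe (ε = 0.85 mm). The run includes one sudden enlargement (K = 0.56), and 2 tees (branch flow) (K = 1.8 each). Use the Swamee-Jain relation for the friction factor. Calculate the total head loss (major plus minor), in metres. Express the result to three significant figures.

V = 4Q/(πD²) = 2.871 m/s; V²/2g = 0.4200 m
Re = 1.88×10^6, ε/D = 0.00163 → f = 0.02237 (Swamee-Jain)
Major: h_f = f(L/D)·V²/2g = 0.02237·2994·0.4200 = 28.13 m
Minor: ΣK = 4.16; h_m = ΣK·V²/2g = 1.747 m
Total H_L = 28.13 + 1.747 = 29.88 m

H_L ≈ 29.9 m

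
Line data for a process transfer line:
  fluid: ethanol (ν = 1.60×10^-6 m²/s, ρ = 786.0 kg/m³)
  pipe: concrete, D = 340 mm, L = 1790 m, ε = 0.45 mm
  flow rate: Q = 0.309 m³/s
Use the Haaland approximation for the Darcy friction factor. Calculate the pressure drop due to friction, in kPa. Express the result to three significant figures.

V = 4Q/(πD²) = 4·0.309/(π·0.340²) = 3.403 m/s
Re = VD/ν = 3.403·0.340/1.60×10^-6 = 7.23×10^5 → turbulent
ε/D = 0.45/340 = 0.00132
Haaland: f = 0.02139
h_f = f(L/D)V²/(2g) = 0.02139·(1790/0.340)·3.403²/(2·9.81) = 66.48 m
Δp = ρg·h_f = 786.0·9.81·66.48 = 512.6 kPa

Δp ≈ 513 kPa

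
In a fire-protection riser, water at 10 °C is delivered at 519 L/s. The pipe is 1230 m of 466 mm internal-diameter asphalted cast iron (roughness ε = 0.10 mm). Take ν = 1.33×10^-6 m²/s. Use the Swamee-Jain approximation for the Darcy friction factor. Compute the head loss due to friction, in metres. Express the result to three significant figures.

h_f ≈ 18.5 m

V = 4Q/(πD²) = 4·0.519/(π·0.466²) = 3.043 m/s
Re = VD/ν = 3.043·0.466/1.33×10^-6 = 1.07×10^6 → turbulent
ε/D = 0.10/466 = 2.15×10^-4
Swamee-Jain: f = 0.01488
h_f = f(L/D)V²/(2g) = 0.01488·(1230/0.466)·3.043²/(2·9.81) = 18.53 m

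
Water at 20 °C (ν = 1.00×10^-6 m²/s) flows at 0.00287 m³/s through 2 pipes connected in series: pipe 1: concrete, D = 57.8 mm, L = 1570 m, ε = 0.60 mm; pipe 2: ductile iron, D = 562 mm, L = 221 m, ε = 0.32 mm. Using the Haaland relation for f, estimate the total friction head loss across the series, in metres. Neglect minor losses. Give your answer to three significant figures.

H ≈ 65.1 m

Pipe 1: V = 1.094 m/s, Re = 6.32×10^4, ε/D = 0.0104, f = 0.03932, h_1 = f(L/D)V²/2g = 65.13 m
Pipe 2: V = 0.01157 m/s, Re = 6500, ε/D = 5.69×10^-4, f = 0.03545, h_2 = f(L/D)V²/2g = 9.509×10^-5 m
Series → Q common, losses add: H = Σh = 65.13 m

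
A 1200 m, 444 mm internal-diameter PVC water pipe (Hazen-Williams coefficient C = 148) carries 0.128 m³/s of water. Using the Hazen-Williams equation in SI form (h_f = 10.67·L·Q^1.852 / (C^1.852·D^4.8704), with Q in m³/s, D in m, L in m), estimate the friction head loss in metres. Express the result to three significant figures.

h_f ≈ 1.42 m

h_f = 10.67·1200·0.128^1.852 / (148^1.852·0.444^4.8704) = 1.419 m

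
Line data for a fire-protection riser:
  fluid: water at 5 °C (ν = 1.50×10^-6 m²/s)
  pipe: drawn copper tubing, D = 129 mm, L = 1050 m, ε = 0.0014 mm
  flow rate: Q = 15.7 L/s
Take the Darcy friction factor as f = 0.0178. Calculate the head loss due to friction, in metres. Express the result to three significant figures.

V = 4Q/(πD²) = 4·0.0157/(π·0.129²) = 1.201 m/s
h_f = f(L/D)V²/(2g) = 0.01780·(1050/0.129)·1.201²/(2·9.81) = 10.66 m

h_f ≈ 10.7 m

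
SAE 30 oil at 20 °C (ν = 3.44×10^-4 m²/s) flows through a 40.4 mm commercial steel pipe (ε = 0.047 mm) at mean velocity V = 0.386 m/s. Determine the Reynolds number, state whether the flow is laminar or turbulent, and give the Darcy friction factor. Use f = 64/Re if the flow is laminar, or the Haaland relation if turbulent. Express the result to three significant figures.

Re = VD/ν = 0.3860·0.0404/3.44×10^-4 = 45.3
Re < 2300 → laminar → f = 64/Re = 1.412

Re ≈ 45.3; laminar; f = 64/Re ≈ 1.41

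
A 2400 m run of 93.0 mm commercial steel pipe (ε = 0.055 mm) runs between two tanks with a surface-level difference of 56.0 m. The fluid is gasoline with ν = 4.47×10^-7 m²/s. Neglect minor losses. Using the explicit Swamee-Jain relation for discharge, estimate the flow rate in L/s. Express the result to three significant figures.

Q ≈ 10.3 L/s

Swamee-Jain (Type II): Q = -0.965·√(gD⁵h_f/L)·ln[ε/(3.7D) + √(3.17ν²L/(gD³h_f))]
√(gD⁵h_f/L) = √(9.81·0.0930⁵·56.0/2400) = 0.001262
ε/(3.7D) = 1.60×10^-4; √(3.17ν²L/(gD³h_f)) = 5.87×10^-5
Q = -0.965·0.001262·ln(2.185×10^-4) = 0.01026 m³/s
Check: V = 1.51 m/s, Re = 3.14×10^5, f = 0.01878, h_f = 56.4 m ≈ 56.0 m ✓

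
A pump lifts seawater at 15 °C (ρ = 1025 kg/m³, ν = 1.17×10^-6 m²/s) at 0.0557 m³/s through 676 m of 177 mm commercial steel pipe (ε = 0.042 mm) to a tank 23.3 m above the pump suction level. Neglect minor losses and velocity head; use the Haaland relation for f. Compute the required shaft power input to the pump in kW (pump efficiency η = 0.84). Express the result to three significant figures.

V = 4Q/(πD²) = 2.264 m/s; Re = 3.42×10^5; ε/D = 2.37×10^-4; f = 0.01614
h_f = f(L/D)V²/2g = 16.10 m
Total head H = z + h_f = 23.3 + 16.10 = 39.40 m
P_hyd = ρgQH = 1025·9.81·0.0557·39.40 = 22.06 kW
P_shaft = P_hyd/η = 22.06/0.84 = 26.27 kW

P_shaft ≈ 26.3 kW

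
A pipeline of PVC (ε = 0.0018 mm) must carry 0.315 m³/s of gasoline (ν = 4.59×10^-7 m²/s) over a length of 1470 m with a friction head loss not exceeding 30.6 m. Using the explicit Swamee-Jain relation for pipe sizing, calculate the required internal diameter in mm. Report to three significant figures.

D ≈ 333 mm

Swamee-Jain (Type III): D = 0.66·[ε^1.25·(LQ²/(gh_f))^4.75 + ν·Q^9.4·(L/(gh_f))^5.2]^0.04
LQ²/(gh_f) = 0.4859; L/(gh_f) = 4.897
Term 1 = ε^1.25·(…)^4.75 = 2.14×10^-9; Term 2 = ν·Q^9.4·(…)^5.2 = 3.42×10^-8
D = 0.66·(2.14×10^-9 + 3.42×10^-8)^0.04 = 0.3326 m = 333 mm
Check: V = 3.63 m/s, Re = 2.63×10^6, f = 0.01017, h_f = 30.1 m ≈ 30.6 m ✓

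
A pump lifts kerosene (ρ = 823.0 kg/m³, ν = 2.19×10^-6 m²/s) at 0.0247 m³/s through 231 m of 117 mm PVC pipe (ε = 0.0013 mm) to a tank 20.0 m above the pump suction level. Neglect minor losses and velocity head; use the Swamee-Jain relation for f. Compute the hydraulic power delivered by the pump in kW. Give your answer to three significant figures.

P_hyd ≈ 5.81 kW

V = 4Q/(πD²) = 2.297 m/s; Re = 1.23×10^5; ε/D = 1.11×10^-5; f = 0.01720
h_f = f(L/D)V²/2g = 9.135 m
Total head H = z + h_f = 20.0 + 9.135 = 29.13 m
P_hyd = ρgQH = 823.0·9.81·0.0247·29.13 = 5.810 kW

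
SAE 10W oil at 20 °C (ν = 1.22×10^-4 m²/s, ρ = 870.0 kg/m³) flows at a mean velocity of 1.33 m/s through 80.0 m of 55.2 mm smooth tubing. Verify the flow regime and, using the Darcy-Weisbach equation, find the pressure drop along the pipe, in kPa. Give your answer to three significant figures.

Re = VD/ν = 1.33·0.05520/1.22×10^-4 = 602 → laminar (Re < 2300)
f = 64/Re = 0.1064
h_f = f(L/D)V²/(2g) = 0.1064·(80.0/0.05520)·1.33²/(2·9.81) = 13.90 m
Δp = ρg·h_f = 870.0·9.81·13.90 = 118.6 kPa

Δp ≈ 119 kPa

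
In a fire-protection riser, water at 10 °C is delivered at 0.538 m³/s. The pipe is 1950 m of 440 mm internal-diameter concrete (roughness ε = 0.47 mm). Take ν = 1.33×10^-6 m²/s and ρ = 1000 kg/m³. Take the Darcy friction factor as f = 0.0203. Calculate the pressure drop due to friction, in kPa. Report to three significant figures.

Δp ≈ 563 kPa

V = 4Q/(πD²) = 4·0.538/(π·0.440²) = 3.538 m/s
h_f = f(L/D)V²/(2g) = 0.02030·(1950/0.440)·3.538²/(2·9.81) = 57.41 m
Δp = ρg·h_f = 1000·9.81·57.41 = 563.1 kPa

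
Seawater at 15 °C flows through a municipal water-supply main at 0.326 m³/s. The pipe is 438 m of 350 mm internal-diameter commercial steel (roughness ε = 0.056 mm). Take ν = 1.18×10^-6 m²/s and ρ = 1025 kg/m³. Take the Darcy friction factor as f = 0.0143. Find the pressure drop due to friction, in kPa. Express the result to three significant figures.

Δp ≈ 105 kPa

V = 4Q/(πD²) = 4·0.326/(π·0.350²) = 3.388 m/s
h_f = f(L/D)V²/(2g) = 0.01430·(438/0.350)·3.388²/(2·9.81) = 10.47 m
Δp = ρg·h_f = 1025·9.81·10.47 = 105.3 kPa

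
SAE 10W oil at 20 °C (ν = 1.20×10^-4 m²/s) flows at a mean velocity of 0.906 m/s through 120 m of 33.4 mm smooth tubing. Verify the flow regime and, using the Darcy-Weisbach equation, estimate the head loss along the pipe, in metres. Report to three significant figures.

h_f ≈ 38.1 m

Re = VD/ν = 0.906·0.03340/1.20×10^-4 = 252 → laminar (Re < 2300)
f = 64/Re = 0.2538
h_f = f(L/D)V²/(2g) = 0.2538·(120/0.03340)·0.906²/(2·9.81) = 38.15 m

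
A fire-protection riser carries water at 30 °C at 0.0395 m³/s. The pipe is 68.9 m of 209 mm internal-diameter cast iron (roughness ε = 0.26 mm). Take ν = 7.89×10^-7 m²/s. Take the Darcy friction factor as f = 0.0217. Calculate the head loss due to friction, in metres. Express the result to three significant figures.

V = 4Q/(πD²) = 4·0.0395/(π·0.209²) = 1.151 m/s
h_f = f(L/D)V²/(2g) = 0.02170·(68.9/0.209)·1.151²/(2·9.81) = 0.4834 m

h_f ≈ 0.483 m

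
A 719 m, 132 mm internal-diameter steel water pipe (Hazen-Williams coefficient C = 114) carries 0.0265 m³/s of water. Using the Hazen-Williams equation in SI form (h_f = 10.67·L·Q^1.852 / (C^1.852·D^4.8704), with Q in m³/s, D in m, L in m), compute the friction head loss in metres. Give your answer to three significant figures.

h_f = 10.67·719·0.0265^1.852 / (114^1.852·0.132^4.8704) = 27.45 m

h_f ≈ 27.4 m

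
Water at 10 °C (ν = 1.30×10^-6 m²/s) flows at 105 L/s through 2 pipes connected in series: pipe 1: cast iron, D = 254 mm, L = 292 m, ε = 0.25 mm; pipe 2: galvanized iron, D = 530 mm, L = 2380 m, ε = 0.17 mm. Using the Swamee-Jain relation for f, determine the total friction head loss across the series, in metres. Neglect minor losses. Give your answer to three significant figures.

H ≈ 6.07 m

Pipe 1: V = 2.072 m/s, Re = 4.05×10^5, ε/D = 9.84×10^-4, f = 0.02043, h_1 = f(L/D)V²/2g = 5.140 m
Pipe 2: V = 0.4759 m/s, Re = 1.94×10^5, ε/D = 3.21×10^-4, f = 0.01798, h_2 = f(L/D)V²/2g = 0.9321 m
Series → Q common, losses add: H = Σh = 6.072 m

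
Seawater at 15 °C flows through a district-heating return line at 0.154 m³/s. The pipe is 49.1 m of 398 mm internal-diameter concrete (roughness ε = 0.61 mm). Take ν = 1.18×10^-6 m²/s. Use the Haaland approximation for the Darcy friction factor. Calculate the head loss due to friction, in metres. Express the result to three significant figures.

h_f ≈ 0.215 m

V = 4Q/(πD²) = 4·0.154/(π·0.398²) = 1.238 m/s
Re = VD/ν = 1.238·0.398/1.18×10^-6 = 4.18×10^5 → turbulent
ε/D = 0.61/398 = 0.00153
Haaland: f = 0.02235
h_f = f(L/D)V²/(2g) = 0.02235·(49.1/0.398)·1.238²/(2·9.81) = 0.2154 m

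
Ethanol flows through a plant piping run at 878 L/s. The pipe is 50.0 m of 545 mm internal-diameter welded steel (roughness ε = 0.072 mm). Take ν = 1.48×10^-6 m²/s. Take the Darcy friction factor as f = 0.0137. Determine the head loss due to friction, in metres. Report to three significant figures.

h_f ≈ 0.907 m

V = 4Q/(πD²) = 4·0.878/(π·0.545²) = 3.764 m/s
h_f = f(L/D)V²/(2g) = 0.01370·(50.0/0.545)·3.764²/(2·9.81) = 0.9074 m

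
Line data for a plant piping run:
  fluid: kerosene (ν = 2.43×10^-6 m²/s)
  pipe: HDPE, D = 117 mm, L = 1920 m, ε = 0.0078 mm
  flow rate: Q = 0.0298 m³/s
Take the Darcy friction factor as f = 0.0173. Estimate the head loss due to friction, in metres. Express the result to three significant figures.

h_f ≈ 111 m

V = 4Q/(πD²) = 4·0.0298/(π·0.117²) = 2.772 m/s
h_f = f(L/D)V²/(2g) = 0.01730·(1920/0.117)·2.772²/(2·9.81) = 111.2 m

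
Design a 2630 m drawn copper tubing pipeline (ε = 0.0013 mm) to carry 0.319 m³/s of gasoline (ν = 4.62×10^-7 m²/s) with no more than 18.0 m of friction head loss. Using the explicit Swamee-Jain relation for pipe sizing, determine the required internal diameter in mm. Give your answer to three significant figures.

D ≈ 421 mm

Swamee-Jain (Type III): D = 0.66·[ε^1.25·(LQ²/(gh_f))^4.75 + ν·Q^9.4·(L/(gh_f))^5.2]^0.04
LQ²/(gh_f) = 1.516; L/(gh_f) = 14.89
Term 1 = ε^1.25·(…)^4.75 = 3.16×10^-7; Term 2 = ν·Q^9.4·(…)^5.2 = 1.26×10^-5
D = 0.66·(3.16×10^-7 + 1.26×10^-5)^0.04 = 0.4207 m = 421 mm
Check: V = 2.29 m/s, Re = 2.09×10^6, f = 0.01041, h_f = 17.5 m ≈ 18.0 m ✓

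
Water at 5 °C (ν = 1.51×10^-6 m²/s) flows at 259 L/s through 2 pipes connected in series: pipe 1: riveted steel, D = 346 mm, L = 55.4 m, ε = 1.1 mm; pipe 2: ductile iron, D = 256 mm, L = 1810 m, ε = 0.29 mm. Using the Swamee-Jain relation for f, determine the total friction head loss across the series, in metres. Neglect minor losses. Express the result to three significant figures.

Pipe 1: V = 2.755 m/s, Re = 6.31×10^5, ε/D = 0.00318, f = 0.02690, h_1 = f(L/D)V²/2g = 1.666 m
Pipe 2: V = 5.032 m/s, Re = 8.53×10^5, ε/D = 0.00113, f = 0.02067, h_2 = f(L/D)V²/2g = 188.6 m
Series → Q common, losses add: H = Σh = 190.2 m

H ≈ 190 m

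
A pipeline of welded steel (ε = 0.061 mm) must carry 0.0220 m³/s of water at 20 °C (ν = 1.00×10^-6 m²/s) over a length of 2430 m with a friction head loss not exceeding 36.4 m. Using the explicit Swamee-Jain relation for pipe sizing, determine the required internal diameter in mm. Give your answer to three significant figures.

Swamee-Jain (Type III): D = 0.66·[ε^1.25·(LQ²/(gh_f))^4.75 + ν·Q^9.4·(L/(gh_f))^5.2]^0.04
LQ²/(gh_f) = 0.003294; L/(gh_f) = 6.805
Term 1 = ε^1.25·(…)^4.75 = 8.72×10^-18; Term 2 = ν·Q^9.4·(…)^5.2 = 5.62×10^-18
D = 0.66·(8.72×10^-18 + 5.62×10^-18)^0.04 = 0.1399 m = 140 mm
Check: V = 1.43 m/s, Re = 2.00×10^5, f = 0.01859, h_f = 33.7 m ≈ 36.4 m ✓

D ≈ 140 mm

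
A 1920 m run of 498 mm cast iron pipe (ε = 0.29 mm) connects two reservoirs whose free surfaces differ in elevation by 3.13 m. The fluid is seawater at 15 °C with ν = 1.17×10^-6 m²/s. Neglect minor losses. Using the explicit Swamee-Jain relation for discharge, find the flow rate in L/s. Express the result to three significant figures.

Swamee-Jain (Type II): Q = -0.965·√(gD⁵h_f/L)·ln[ε/(3.7D) + √(3.17ν²L/(gD³h_f))]
√(gD⁵h_f/L) = √(9.81·0.498⁵·3.13/1920) = 0.02213
ε/(3.7D) = 1.57×10^-4; √(3.17ν²L/(gD³h_f)) = 4.69×10^-5
Q = -0.965·0.02213·ln(2.043×10^-4) = 0.1815 m³/s
Check: V = 0.932 m/s, Re = 3.97×10^5, f = 0.01848, h_f = 3.15 m ≈ 3.13 m ✓

Q ≈ 181 L/s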